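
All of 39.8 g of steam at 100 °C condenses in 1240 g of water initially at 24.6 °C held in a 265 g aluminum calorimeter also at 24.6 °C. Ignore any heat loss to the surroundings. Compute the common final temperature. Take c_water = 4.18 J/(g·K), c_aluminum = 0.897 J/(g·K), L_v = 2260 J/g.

Sum of m c ΔT and latent-heat terms is zero:
condense steam: −39.8×2260 = −89948
  condensate cools 100→T: 39.8×4.18×(T − 100) = 166.36(T − 100)
  water warms: 1240×4.18×(T − 24.6) = 5183.2(T − 24.6)
  aluminum cup: 265×0.897×(T − 24.6) = 237.71(T − 24.6)
5587.3 T = 89948 + 16636 + 133354 = 239939
T ≈ 42.94 °C, under the boiling point, so the assumption holds.

T_f ≈ 42.9 °C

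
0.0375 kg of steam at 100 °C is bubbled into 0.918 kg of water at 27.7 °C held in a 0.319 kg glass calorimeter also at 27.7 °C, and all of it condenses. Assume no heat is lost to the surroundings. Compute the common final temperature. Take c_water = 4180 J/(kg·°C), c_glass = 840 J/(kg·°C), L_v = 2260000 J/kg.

Energy conservation, ΣQ = 0:
steam→water at 100 °C releases m L_v = 0.0375·2260000 = 84750
  condensate cools 100→T: 0.0375·4180·(T − 100) = 156.75(T − 100)
  original water: 3837.2(T − 27.7)
  glass cup: 0.319·840·(T − 27.7) = 267.96(T − 27.7)
4261.9 T = 84750 + 15675 + 113714 = 214139
T ≈ 50.24 °C — below 100 °C, confirming all the steam condensed.

T_f ≈ 50.2 °C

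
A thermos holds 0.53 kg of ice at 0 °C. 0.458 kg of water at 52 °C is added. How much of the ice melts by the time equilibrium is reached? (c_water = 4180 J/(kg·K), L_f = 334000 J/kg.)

m_melted ≈ 0.298 kg

Water can give up m c ΔT = 0.458·4180·52 = 99551 J before reaching 0 °C.
Melting all 0.53 kg of ice would need 0.53·334000 = 177020 J.
Since 99551 < 177020 J, not all the ice melts; equilibrium is at 0 °C.
Mass melted = 99551/334000 ≈ 0.2981 kg.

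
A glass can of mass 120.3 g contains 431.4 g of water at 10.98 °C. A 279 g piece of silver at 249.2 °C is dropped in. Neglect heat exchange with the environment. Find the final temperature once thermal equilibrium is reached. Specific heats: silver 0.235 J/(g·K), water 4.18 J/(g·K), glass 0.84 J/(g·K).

With ΣQ=0 the equilibrium temperature is the m·c-weighted mean:
T_f = (65.56·249.2 + 1803.3·10.98 + 101.05·10.98) / (65.56 + 1803.3 + 101.05)
    = 37248 / 1969.9 ≈ 18.91 °C

T_f ≈ 18.9 °C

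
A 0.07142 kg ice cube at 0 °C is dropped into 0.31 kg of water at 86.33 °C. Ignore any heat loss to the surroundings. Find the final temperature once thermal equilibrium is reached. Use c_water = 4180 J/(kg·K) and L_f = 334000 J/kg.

Energy balance with sensible and latent terms:
melt ice: 0.07142·334000 = 23854
  meltwater 0→T: 0.07142·4180·T = 298.54 T
  water: 1295.8(T − 86.33)
1594.3 T = 111866 − 23854 = 88012
T ≈ 55.20 °C (positive, so assuming full melt was valid).

T_f ≈ 55.2 °C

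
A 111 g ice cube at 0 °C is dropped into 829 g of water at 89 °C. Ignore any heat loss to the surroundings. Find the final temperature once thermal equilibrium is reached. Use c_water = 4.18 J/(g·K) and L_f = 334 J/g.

Energy conservation, ΣQ = 0:
fusion: m_ice L_f = 111·334 = 37074; warm the meltwater: 463.98 T; water cools: 829·4.18·(T − 89) = 3465.2(T − 89)
3929.2 T = 308405 − 37074 = 271331
T ≈ 69.05 °C (positive, so assuming full melt was valid).

T_f ≈ 69.1 °C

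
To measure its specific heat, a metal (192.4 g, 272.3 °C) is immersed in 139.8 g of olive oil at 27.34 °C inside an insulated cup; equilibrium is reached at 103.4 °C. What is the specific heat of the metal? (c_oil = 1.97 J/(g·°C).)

m_s c (T_s − T_f) = m_oil c_oil (T_f − T_0):
192.4·c·(272.3 − 103.4) = 139.8·1.97·(103.4 − 27.34)
32496 c = 20947  ⇒  c ≈ 0.6446 J/(g·°C)

c ≈ 0.645 J/(g·°C)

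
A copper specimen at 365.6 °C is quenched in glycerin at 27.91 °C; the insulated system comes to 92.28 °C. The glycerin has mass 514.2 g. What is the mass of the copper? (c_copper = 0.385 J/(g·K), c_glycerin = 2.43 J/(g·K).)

m ≈ 764 g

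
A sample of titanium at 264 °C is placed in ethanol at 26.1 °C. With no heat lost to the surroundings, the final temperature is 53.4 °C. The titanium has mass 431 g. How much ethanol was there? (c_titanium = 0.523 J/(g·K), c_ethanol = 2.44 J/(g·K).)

Heat lost by the titanium = heat gained by the ethanol:
431·0.523·(264 − 53.4) = m·2.44·(53.4 − 26.1)
66.61 m = 47472  ⇒  m ≈ 712.7 g

m ≈ 713 g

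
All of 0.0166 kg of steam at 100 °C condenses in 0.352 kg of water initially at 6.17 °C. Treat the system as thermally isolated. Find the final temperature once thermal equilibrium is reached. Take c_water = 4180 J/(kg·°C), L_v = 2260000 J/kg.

T_f ≈ 34.7 °C

Taking heat into each body as positive, Σ m c ΔT = 0:
latent heat released on condensation: 0.0166·2260000 = 37516
  condensed water 100 °C→T: 69.39(T − 100)
  water warms: 0.352·4180·(T − 6.17) = 1471.4(T − 6.17)
1540.7 T = 37516 + 6938.8 + 9078.3 = 53533
T ≈ 34.74 °C (< 100 °C, so full condensation is consistent).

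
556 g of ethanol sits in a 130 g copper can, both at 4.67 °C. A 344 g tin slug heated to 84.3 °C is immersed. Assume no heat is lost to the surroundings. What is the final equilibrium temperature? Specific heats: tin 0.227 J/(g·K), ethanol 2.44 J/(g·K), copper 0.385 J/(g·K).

Heat gained plus heat lost sum to zero:
344*0.227*(T − 84.3) + 556*2.44*(T − 4.67) + 130*0.385*(T − 4.67) = 0
78.09(T − 84.3) + 1356.6(T − 4.67) + 50.05(T − 4.67) = 0
1484.8 T = 13152
T = 13152 / 1484.8 = 8.86 °C

T_f ≈ 8.9 °C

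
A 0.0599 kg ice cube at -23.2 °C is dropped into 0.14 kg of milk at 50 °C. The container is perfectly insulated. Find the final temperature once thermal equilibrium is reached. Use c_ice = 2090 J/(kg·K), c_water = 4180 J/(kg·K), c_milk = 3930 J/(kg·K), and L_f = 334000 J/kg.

T_f ≈ 5.7 °C

Energy balance with sensible and latent terms:
warm ice to 0 °C: 0.0599×2090×(0 − (-23.2)) = 2904.4; latent heat to melt: 0.0599×334000 = 20007; meltwater 0→T: 0.0599×4180×T = 250.38 T; milk cools: 0.14×3930×(T − 50) = 550.2(T − 50)
800.58 T = 27510 − 22911 = 4599
T ≈ 5.74 °C. Since T > 0 °C, the all-ice-melts assumption holds.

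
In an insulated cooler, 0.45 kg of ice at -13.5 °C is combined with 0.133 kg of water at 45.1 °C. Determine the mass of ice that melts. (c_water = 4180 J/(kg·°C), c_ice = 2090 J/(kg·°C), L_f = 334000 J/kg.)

Cooling the water to 0 °C releases 0.133×4180×45.1 = 25073 J.
Of that, 0.45×2090×13.5 = 12697 J goes to bring the ice to 0 °C, leaving 12376 J.
Fully melting the ice requires m_ice L_f = 0.45×334000 = 150300 J.
Since 12376 < 150300 J, not all the ice melts; equilibrium is at 0 °C.
m_melted×334000 = 12376  ⇒  m_melted ≈ 0.03705 kg.

m_melted ≈ 0.0371 kg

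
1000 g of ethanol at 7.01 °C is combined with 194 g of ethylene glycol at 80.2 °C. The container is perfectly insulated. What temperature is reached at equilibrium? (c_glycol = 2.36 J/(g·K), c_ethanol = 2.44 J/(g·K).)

T_f ≈ 18.6 °C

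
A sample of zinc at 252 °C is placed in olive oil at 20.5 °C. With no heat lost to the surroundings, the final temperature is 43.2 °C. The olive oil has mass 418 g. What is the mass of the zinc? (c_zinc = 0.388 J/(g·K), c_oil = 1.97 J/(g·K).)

Setting the total heat transfer to zero:
m·0.388·(43.2 − 252) + 418·1.97·(43.2 − 20.5) = 0
-81.01 m = -18693
m = -18693/-81.01 ≈ 230.7 g

m ≈ 231 g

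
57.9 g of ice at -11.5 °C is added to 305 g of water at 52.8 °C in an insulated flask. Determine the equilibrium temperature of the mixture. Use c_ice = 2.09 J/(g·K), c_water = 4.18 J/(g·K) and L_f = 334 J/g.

T_f ≈ 30.7 °C

Energy balance with sensible and latent terms:
warm ice to 0 °C: 57.9×2.09×(0 − (-11.5)) = 1391.6
  fusion: m_ice L_f = 57.9×334 = 19339
  meltwater 0→T: 57.9×4.18×T = 242.02 T
  water: 1274.9(T − 52.8)
1516.9 T = 67315 − 20730 = 46584
T ≈ 30.71 °C — above 0 °C, consistent with complete melting.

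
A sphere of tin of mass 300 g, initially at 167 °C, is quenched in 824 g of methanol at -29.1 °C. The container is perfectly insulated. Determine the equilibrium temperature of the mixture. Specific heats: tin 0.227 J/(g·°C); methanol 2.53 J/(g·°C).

T_f ≈ -22.9 °C

Energy conservation, ΣQ = 0:
300*0.227*(T − 167) + 824*2.53*(T − (-29.1)) = 0
(68.1 + 2084.7) T = 68.1*167 + 2084.7*(-29.1)
T = -49293/2152.8 ≈ -22.90 °C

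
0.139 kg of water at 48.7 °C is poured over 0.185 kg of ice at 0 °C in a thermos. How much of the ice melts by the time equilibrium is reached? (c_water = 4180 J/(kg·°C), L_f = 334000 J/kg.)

m_melted ≈ 0.0847 kg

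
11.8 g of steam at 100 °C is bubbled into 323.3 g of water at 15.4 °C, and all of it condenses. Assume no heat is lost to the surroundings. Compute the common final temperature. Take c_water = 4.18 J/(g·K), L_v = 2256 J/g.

T_f ≈ 37.4 °C

Energy balance with sensible and latent terms:
condense steam: −11.8×2256 = −26621
  condensate cools 100→T: 11.8×4.18×(T − 100) = 49.32(T − 100)
  water warms: 323.3×4.18×(T − 15.4) = 1351.4(T − 15.4)
1400.7 T = 26621 + 4932.4 + 20811 = 52365
T ≈ 37.38 °C, under the boiling point, so the assumption holds.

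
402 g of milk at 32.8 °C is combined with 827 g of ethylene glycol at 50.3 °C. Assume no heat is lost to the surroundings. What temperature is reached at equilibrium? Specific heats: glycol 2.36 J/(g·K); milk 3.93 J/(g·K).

T_f ≈ 42.5 °C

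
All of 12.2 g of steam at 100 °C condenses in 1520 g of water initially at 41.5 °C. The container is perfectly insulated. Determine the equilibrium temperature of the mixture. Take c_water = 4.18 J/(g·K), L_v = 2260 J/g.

Setting the total heat transfer to zero:
condense steam: −12.2·2260 = −27572; condensate cools 100→T: 12.2·4.18·(T − 100) = 51(T − 100); original water: 6353.6(T − 41.5)
6404.6 T = 27572 + 5099.6 + 263674 = 296346
T ≈ 46.27 °C, under the boiling point, so the assumption holds.

T_f ≈ 46.3 °C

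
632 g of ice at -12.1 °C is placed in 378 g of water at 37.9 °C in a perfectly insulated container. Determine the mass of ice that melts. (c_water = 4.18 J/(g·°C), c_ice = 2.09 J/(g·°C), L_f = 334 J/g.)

m_melted ≈ 131 g

Water can give up m c ΔT = 378×4.18×37.9 = 59884 J before reaching 0 °C.
Warming the ice to 0 °C takes 632×2.09×12.1 = 15983 J, leaving 43901 J for melting.
Fully melting the ice requires m_ice L_f = 632×334 = 211088 J.
43901 J < 211088 J, so only part of the ice melts and the system sits at 0 °C.
m_melt = 43901 / L_f = 131.4 g.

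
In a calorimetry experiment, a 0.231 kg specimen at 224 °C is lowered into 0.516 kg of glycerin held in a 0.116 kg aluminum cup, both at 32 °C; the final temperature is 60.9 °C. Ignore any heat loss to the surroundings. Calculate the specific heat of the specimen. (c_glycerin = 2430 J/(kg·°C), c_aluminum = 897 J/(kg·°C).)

c ≈ 1040 J/(kg·°C)

Net heat exchanged in the isolated system is zero:
0.231×c×(60.9 − 224) + 0.516×2430×(60.9 − 32) + 0.116×897×(60.9 − 32) = 0
-37.68 c = -39244
c = -39244/-37.68 ≈ 1042 J/(kg·°C)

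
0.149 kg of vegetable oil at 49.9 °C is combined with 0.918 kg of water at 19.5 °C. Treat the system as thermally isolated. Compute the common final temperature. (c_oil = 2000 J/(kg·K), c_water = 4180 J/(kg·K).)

With ΣQ=0 the equilibrium temperature is the m·c-weighted mean:
T_f = (298*49.9 + 3837.2*19.5) / (298 + 3837.2)
    = 89696 / 4135.2 ≈ 21.69 °C

T_f ≈ 21.7 °C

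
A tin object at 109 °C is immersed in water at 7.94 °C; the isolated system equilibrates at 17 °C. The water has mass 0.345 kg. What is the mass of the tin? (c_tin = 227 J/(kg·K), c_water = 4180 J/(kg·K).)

|Q_tin| = |Q_water|:
m×227×(109 − 17) = 0.345×4180×(17 − 7.94)
20884 m = 13065  ⇒  m ≈ 0.6256 kg

m ≈ 0.626 kg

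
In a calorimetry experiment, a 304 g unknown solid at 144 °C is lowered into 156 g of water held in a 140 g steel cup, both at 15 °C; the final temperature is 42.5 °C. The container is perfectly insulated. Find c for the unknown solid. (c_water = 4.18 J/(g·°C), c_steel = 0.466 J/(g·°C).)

Setting the total heat transfer to zero:
304×c×(42.5 − 144) + 156×4.18×(42.5 − 15) + 140×0.466×(42.5 − 15) = 0
-30856 c = -19726
c = -19726/-30856 ≈ 0.6393 J/(g·°C)

c ≈ 0.639 J/(g·°C)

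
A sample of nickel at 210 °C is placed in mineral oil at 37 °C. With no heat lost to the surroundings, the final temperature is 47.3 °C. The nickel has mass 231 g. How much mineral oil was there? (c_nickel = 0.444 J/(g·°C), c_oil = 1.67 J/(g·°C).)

m ≈ 970 g

Energy conservation, ΣQ = 0:
231×0.444×(47.3 − 210) + m×1.67×(47.3 − 37) = 0
17.2 m = 16687
m = 16687/17.2 ≈ 970.1 g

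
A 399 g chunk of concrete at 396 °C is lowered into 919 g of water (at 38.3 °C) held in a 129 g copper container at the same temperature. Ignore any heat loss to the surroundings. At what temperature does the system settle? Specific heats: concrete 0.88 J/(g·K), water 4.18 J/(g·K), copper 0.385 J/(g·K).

T_f ≈ 67.9 °C

Taking heat into each body as positive, Σ m c ΔT = 0:
399×0.88×(T − 396) + 919×4.18×(T − 38.3) + 129×0.385×(T − 38.3) = 0
(351.12 + 3841.4 + 49.66) T = 351.12×396 + 3841.4×38.3 + 49.66×38.3
T = 288072 / 4242.2 = 67.9 °C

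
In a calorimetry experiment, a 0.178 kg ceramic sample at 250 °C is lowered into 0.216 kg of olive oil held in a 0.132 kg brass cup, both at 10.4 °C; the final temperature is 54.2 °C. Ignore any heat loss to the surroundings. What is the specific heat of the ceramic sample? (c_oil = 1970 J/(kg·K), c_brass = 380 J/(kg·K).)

c ≈ 598 J/(kg·K)

Net heat exchanged in the isolated system is zero:
0.178·c·(54.2 − 250) + 0.216·1970·(54.2 − 10.4) + 0.132·380·(54.2 − 10.4) = 0
-34.85 c = -20835
c = -20835/-34.85 ≈ 597.8 J/(kg·K)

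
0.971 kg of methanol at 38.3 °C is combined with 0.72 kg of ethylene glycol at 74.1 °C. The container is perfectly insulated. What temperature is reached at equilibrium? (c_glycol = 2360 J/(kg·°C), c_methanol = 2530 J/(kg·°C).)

T_f ≈ 52.9 °C

|Q_glycol| = |Q_methanol|:
0.72·2360·(74.1 − T) = 0.971·2530·(T − 38.3)
1699.2(74.1 − T) = 2456.6(T − 38.3)
4155.8 T = 220000  ⇒  T ≈ 52.94 °C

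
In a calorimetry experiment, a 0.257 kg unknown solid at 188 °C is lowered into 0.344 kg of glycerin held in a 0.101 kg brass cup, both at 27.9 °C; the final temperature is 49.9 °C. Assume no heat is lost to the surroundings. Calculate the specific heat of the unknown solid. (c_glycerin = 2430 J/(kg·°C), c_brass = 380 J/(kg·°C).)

Net heat exchanged in the isolated system is zero:
0.257·c·(49.9 − 188) + 0.344·2430·(49.9 − 27.9) + 0.101·380·(49.9 − 27.9) = 0
-35.49 c = -19235
c = -19235/-35.49 ≈ 541.9 J/(kg·°C)

c ≈ 542 J/(kg·°C)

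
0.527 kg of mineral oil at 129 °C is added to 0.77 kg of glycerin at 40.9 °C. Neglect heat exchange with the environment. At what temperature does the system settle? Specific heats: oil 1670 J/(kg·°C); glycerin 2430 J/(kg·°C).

Heat gained plus heat lost sum to zero:
0.527×1670×(T − 129) + 0.77×2430×(T − 40.9) = 0
(880.09 + 1871.1) T = 880.09×129 + 1871.1×40.9
T ≈ 69.08 °C

T_f ≈ 69.1 °C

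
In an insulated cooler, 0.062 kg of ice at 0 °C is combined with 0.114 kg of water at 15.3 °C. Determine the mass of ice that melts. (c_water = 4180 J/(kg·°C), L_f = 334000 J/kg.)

m_melted ≈ 0.0218 kg

Heat available from the water dropping to 0 °C: 0.114·4180·15.3 = 7290.8 J.
Melting all 0.062 kg of ice would need 0.062·334000 = 20708 J.
That's not enough to melt it all — equilibrium is at 0 °C with ice remaining.
m_melt = 7290.8 / L_f = 0.02183 kg.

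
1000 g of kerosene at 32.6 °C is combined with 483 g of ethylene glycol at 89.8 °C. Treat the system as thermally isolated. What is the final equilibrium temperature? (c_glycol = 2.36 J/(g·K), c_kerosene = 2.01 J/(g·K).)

Energy conservation, ΣQ = 0:
483×2.36×(T − 89.8) + 1000×2.01×(T − 32.6) = 0
(1139.9 + 2010) T = 1139.9×89.8 + 2010×32.6
T = 167887/3149.9 ≈ 53.30 °C

T_f ≈ 53.3 °C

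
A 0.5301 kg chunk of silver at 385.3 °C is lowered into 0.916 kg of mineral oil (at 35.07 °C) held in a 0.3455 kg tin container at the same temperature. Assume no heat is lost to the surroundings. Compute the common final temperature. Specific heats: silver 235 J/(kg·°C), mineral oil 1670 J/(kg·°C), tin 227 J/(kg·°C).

T_f is the heat-capacity-weighted average of the initial temperatures:
T_f = (124.57*385.3 + 1529.7*35.07 + 78.43*35.07) / (124.57 + 1529.7 + 78.43)
    = 104396 / 1732.7 ≈ 60.25 °C

T_f ≈ 60.2 °C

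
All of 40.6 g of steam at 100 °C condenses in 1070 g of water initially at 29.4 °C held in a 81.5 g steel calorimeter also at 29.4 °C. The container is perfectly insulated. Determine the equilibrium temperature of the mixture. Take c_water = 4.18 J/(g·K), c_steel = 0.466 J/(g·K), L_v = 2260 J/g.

T_f ≈ 51.6 °C

Sum of m c ΔT and latent-heat terms is zero:
condense steam: −40.6×2260 = −91756; condensate cools 100→T: 40.6×4.18×(T − 100) = 169.71(T − 100); original water: 4472.6(T − 29.4); steel cup: 81.5×0.466×(T − 29.4) = 37.98(T − 29.4)
4680.3 T = 91756 + 16971 + 132611 = 241338
T ≈ 51.56 °C — below 100 °C, confirming all the steam condensed.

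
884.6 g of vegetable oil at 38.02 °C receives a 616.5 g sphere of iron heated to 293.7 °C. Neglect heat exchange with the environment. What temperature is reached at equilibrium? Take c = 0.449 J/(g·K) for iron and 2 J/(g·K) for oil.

Let T be the final temperature. ΣQ_i = 0:
616.5·0.449·(T − 293.7) + 884.6·2·(T − 38.02) = 0
276.81(T − 293.7) + 1769.2(T − 38.02) = 0
2046 T = 148564
T = 148564/2046 ≈ 72.61 °C

T_f ≈ 72.6 °C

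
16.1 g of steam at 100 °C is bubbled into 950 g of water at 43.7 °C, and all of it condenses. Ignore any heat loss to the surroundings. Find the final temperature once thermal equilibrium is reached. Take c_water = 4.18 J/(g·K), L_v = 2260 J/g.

T_f ≈ 53.6 °C

Setting the total heat transfer to zero:
steam→water at 100 °C releases m L_v = 16.1·2260 = 36386
  condensate cools 100→T: 16.1·4.18·(T − 100) = 67.3(T − 100)
  water warms: 950·4.18·(T − 43.7) = 3971(T − 43.7)
4038.3 T = 36386 + 6729.8 + 173533 = 216648
T ≈ 53.65 °C — below 100 °C, confirming all the steam condensed.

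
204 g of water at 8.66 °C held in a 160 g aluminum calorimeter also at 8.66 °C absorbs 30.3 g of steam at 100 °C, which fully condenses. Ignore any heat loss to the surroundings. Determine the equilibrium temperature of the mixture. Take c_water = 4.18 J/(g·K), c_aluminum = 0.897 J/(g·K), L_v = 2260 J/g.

T_f ≈ 79.9 °C

Conservation of energy gives ΣQ = 0:
steam→water at 100 °C releases m L_v = 30.3·2260 = 68478; condensate cools 100→T: 30.3·4.18·(T − 100) = 126.65(T − 100); water warms: 204·4.18·(T − 8.66) = 852.72(T − 8.66); aluminum cup: 160·0.897·(T − 8.66) = 143.52(T − 8.66)
1122.9 T = 68478 + 12665 + 8627.4 = 89771
T ≈ 79.95 °C (< 100 °C, so full condensation is consistent).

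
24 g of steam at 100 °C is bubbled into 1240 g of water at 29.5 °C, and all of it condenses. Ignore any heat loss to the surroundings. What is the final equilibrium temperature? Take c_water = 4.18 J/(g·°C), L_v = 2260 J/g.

Sum of m c ΔT and latent-heat terms is zero:
latent heat released on condensation: 24×2260 = 54240; condensate cools 100→T: 24×4.18×(T − 100) = 100.32(T − 100); water warms: 1240×4.18×(T − 29.5) = 5183.2(T − 29.5)
5283.5 T = 54240 + 10032 + 152904 = 217176
T ≈ 41.10 °C (< 100 °C, so full condensation is consistent).

T_f ≈ 41.1 °C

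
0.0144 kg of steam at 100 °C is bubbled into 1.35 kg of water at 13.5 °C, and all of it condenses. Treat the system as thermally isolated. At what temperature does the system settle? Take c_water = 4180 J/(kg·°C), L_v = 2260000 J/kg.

Energy conservation, ΣQ = 0:
latent heat released on condensation: 0.0144·2260000 = 32544
  condensed water 100 °C→T: 60.19(T − 100)
  original water: 5643(T − 13.5)
5703.2 T = 32544 + 6019.2 + 76180 = 114744
T ≈ 20.12 °C — below 100 °C, confirming all the steam condensed.

T_f ≈ 20.1 °C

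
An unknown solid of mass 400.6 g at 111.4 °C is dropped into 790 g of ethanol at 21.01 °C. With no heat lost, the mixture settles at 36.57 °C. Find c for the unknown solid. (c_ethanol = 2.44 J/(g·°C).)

c ≈ 1 J/(g·°C)

Heat lost by the unknown solid = heat gained by the ethanol:
400.6×c×(111.4 − 36.57) = 790×2.44×(36.57 − 21.01)
29977 c = 29993  ⇒  c ≈ 1.001 J/(g·°C)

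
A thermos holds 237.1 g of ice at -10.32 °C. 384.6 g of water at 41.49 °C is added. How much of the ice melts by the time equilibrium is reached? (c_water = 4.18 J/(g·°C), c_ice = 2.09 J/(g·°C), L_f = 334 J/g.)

Heat available from the water dropping to 0 °C: 384.6·4.18·41.49 = 66700 J.
Warming the ice to 0 °C takes 237.1·2.09·10.32 = 5114 J, leaving 61587 J for melting.
To melt every bit of ice: 237.1·334 = 79191 J.
That's not enough to melt it all — equilibrium is at 0 °C with ice remaining.
m_melt = 61587 / L_f = 184.4 g.

m_melted ≈ 184 g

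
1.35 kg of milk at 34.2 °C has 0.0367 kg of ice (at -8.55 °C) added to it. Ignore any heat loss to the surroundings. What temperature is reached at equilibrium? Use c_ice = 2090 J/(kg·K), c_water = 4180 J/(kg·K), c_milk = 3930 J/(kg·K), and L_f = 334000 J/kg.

Energy conservation, ΣQ = 0:
ice -8.55→0 °C: 0.0367·2090·8.55 = 655.81
  fusion: m_ice L_f = 0.0367·334000 = 12258
  meltwater 0→T: 0.0367·4180·T = 153.41 T
  milk cools: 1.35·3930·(T − 34.2) = 5305.5(T − 34.2)
5458.9 T = 181448 − 12914 = 168534
T ≈ 30.87 °C. Since T > 0 °C, the all-ice-melts assumption holds.

T_f ≈ 30.9 °C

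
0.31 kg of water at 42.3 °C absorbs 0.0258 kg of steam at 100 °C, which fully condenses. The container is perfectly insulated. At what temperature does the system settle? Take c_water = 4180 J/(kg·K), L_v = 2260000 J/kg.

T_f ≈ 88.3 °C

Energy conservation, ΣQ = 0:
latent heat released on condensation: 0.0258·2260000 = 58308
  condensed water 100 °C→T: 107.84(T − 100)
  water warms: 0.31·4180·(T − 42.3) = 1295.8(T − 42.3)
1403.6 T = 58308 + 10784 + 54812 = 123905
T ≈ 88.27 °C — below 100 °C, confirming all the steam condensed.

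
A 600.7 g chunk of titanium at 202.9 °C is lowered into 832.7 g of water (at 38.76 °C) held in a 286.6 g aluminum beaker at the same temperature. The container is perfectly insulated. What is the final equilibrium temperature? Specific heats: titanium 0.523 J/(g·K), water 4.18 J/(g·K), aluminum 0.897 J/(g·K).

With ΣQ=0 the equilibrium temperature is the m·c-weighted mean:
T_f = (314.17*202.9 + 3480.7*38.76 + 257.08*38.76) / (314.17 + 3480.7 + 257.08)
    = 208620 / 4051.9 ≈ 51.49 °C

T_f ≈ 51.5 °C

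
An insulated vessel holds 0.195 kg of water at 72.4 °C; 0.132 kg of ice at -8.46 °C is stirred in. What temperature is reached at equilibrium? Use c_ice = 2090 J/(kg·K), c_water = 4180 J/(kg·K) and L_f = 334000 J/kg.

Energy conservation, ΣQ = 0:
warm ice to 0 °C: 0.132·2090·(0 − (-8.46)) = 2333.9
  fusion: m_ice L_f = 0.132·334000 = 44088
  warm the meltwater: 551.76 T
  water: 815.1(T − 72.4)
1366.9 T = 59013 − 46422 = 12591
T ≈ 9.21 °C (positive, so assuming full melt was valid).

T_f ≈ 9.2 °C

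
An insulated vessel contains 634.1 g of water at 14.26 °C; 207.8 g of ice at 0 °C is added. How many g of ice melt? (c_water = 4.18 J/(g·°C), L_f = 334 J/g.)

m_melted ≈ 113 g

Cooling the water to 0 °C releases 634.1·4.18·14.26 = 37797 J.
To melt every bit of ice: 207.8·334 = 69405 J.
37797 J < 69405 J, so only part of the ice melts and the system sits at 0 °C.
m_melt = 37797 / L_f = 113.2 g.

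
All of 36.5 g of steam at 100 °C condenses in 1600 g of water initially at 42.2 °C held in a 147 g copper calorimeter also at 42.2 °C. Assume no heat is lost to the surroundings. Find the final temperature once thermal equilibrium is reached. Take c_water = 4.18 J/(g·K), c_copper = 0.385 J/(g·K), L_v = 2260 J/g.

Setting the total heat transfer to zero:
steam→water at 100 °C releases m L_v = 36.5×2260 = 82490
  condensed water 100 °C→T: 152.57(T − 100)
  water warms: 1600×4.18×(T − 42.2) = 6688(T − 42.2)
  cup: 56.59(T − 42.2)
6897.2 T = 82490 + 15257 + 284622 = 382369
T ≈ 55.44 °C (< 100 °C, so full condensation is consistent).

T_f ≈ 55.4 °C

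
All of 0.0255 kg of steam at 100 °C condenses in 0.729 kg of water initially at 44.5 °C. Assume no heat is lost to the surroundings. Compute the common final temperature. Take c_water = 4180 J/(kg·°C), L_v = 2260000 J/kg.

T_f ≈ 64.6 °C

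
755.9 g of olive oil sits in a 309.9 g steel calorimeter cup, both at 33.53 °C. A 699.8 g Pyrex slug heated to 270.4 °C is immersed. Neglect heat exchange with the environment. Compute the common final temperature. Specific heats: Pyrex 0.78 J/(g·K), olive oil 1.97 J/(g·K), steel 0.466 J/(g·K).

T_f ≈ 92.9 °C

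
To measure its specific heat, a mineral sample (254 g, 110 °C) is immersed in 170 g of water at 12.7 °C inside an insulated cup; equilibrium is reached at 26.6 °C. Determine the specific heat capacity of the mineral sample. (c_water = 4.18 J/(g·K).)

c ≈ 0.466 J/(g·K)

Taking heat into each body as positive, Σ m c ΔT = 0:
254×c×(26.6 − 110) + 170×4.18×(26.6 − 12.7) = 0
-21184 c = -9877.3
c = -9877.3/-21184 ≈ 0.4663 J/(g·K)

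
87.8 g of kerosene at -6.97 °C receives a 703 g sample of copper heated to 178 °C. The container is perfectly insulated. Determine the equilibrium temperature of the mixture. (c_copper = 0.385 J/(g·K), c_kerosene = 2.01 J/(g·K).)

T_f ≈ 105.0 °C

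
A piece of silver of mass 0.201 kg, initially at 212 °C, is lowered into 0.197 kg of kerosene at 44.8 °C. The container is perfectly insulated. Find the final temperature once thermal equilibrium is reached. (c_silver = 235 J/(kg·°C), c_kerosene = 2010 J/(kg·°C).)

Setting the total heat transfer to zero:
0.201·235·(T − 212) + 0.197·2010·(T − 44.8) = 0
(47.23 + 395.97) T = 47.23·212 + 395.97·44.8
T ≈ 62.62 °C

T_f ≈ 62.6 °C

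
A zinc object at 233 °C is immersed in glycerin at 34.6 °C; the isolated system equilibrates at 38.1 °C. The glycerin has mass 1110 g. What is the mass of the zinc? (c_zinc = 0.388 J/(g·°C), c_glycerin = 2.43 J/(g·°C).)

Energy conservation, ΣQ = 0:
m×0.388×(38.1 − 233) + 1110×2.43×(38.1 − 34.6) = 0
-75.62 m = -9440.6
m = -9440.6/-75.62 ≈ 124.8 g

m ≈ 125 g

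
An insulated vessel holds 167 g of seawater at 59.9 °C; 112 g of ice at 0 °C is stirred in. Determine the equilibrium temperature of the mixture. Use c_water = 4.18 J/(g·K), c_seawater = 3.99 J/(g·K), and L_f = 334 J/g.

T_f ≈ 2.2 °C

Net heat exchanged in the isolated system is zero:
fusion: m_ice L_f = 112·334 = 37408; warm the meltwater: 468.16 T; seawater: 666.33(T − 59.9)
1134.5 T = 39913 − 37408 = 2505.2
T ≈ 2.21 °C — above 0 °C, consistent with complete melting.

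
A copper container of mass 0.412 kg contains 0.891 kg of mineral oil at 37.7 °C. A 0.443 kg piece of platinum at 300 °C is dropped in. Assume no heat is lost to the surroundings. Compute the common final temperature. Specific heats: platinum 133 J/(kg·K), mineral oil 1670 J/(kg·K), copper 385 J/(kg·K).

Conservation of energy gives ΣQ = 0:
0.443*133*(T − 300) + 0.891*1670*(T − 37.7) + 0.412*385*(T − 37.7) = 0
58.92(T − 300) + 1488(T − 37.7) + 158.62(T − 37.7) = 0
1705.5 T = 79752
T = 79752/1705.5 ≈ 46.76 °C

T_f ≈ 46.8 °C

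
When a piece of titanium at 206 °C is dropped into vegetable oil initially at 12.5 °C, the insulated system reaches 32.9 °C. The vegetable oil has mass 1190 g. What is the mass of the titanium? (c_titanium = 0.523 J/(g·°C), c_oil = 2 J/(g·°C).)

m ≈ 536 g

Heat lost by the titanium = heat gained by the oil:
m·0.523·(206 − 32.9) = 1190·2·(32.9 − 12.5)
90.53 m = 48552  ⇒  m ≈ 536.3 g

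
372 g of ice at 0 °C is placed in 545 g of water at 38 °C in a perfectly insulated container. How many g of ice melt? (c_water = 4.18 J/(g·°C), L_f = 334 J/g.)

m_melted ≈ 259 g

Cooling the water to 0 °C releases 545×4.18×38 = 86568 J.
To melt every bit of ice: 372×334 = 124248 J.
86568 J < 124248 J, so only part of the ice melts and the system sits at 0 °C.
m_melt = 86568 / L_f = 259.2 g.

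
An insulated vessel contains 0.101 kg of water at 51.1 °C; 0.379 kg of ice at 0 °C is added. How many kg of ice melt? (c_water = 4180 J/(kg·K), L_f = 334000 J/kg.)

Heat available from the water dropping to 0 °C: 0.101×4180×51.1 = 21573 J.
Melting all 0.379 kg of ice would need 0.379×334000 = 126586 J.
21573 J < 126586 J, so only part of the ice melts and the system sits at 0 °C.
Mass melted = 21573/334000 ≈ 0.06459 kg.

m_melted ≈ 0.0646 kg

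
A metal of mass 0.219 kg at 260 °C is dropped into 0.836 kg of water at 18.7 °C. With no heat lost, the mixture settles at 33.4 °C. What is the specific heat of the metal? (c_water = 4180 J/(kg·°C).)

m_s c (T_s − T_f) = m_water c_water (T_f − T_0):
0.219·c·(260 − 33.4) = 0.836·4180·(33.4 − 18.7)
49.63 c = 51369  ⇒  c ≈ 1035 J/(kg·°C)

c ≈ 1040 J/(kg·°C)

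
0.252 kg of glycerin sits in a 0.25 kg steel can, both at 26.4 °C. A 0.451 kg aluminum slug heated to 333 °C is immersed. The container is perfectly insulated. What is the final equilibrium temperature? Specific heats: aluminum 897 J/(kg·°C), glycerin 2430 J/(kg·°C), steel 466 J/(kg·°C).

T_f ≈ 135.8 °C

Energy conservation, ΣQ = 0:
0.451×897×(T − 333) + 0.252×2430×(T − 26.4) + 0.25×466×(T − 26.4) = 0
404.55(T − 333) + 612.36(T − 26.4) + 116.5(T − 26.4) = 0
(404.55 + 612.36 + 116.5) T = 404.55×333 + 612.36×26.4 + 116.5×26.4
T = 153956/1133.4 ≈ 135.83 °C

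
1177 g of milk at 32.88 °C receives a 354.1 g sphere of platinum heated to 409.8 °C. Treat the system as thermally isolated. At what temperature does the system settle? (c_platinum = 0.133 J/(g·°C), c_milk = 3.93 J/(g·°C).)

T_f ≈ 36.7 °C

T_f is the heat-capacity-weighted average of the initial temperatures:
T_f = (47.1×409.8 + 4625.6×32.88) / (47.1 + 4625.6)
    = 171390 / 4672.7 ≈ 36.68 °C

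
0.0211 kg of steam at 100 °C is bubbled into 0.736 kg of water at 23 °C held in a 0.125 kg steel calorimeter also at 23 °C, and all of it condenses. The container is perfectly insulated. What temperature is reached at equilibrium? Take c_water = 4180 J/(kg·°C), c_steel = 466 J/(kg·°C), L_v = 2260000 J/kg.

Net heat exchanged in the isolated system is zero:
condense steam: −0.0211·2260000 = −47686
  condensate cools 100→T: 0.0211·4180·(T − 100) = 88.2(T − 100)
  water warms: 0.736·4180·(T − 23) = 3076.5(T − 23)
  cup: 58.25(T − 23)
3222.9 T = 47686 + 8819.8 + 72099 = 128605
T ≈ 39.90 °C — below 100 °C, confirming all the steam condensed.

T_f ≈ 39.9 °C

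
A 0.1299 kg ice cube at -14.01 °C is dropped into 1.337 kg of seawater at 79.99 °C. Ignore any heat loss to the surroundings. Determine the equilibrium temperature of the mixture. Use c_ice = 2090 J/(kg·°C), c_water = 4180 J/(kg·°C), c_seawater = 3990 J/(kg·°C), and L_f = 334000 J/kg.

T_f ≈ 64.6 °C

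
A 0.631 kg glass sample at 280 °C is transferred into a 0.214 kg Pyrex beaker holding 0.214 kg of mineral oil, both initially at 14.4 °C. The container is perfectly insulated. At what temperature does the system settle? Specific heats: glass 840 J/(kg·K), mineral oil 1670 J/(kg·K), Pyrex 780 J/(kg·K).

T_f ≈ 147.9 °C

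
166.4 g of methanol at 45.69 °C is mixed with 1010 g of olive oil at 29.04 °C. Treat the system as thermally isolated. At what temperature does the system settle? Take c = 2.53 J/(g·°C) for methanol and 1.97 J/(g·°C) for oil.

T_f ≈ 31.9 °C

With ΣQ=0 the equilibrium temperature is the m·c-weighted mean:
T_f = (420.99×45.69 + 1989.7×29.04) / (420.99 + 1989.7)
    = 77016 / 2410.7 ≈ 31.95 °C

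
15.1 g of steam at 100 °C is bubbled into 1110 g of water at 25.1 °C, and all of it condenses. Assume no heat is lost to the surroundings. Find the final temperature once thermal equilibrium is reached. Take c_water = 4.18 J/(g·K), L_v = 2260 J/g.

Sum of m c ΔT and latent-heat terms is zero:
steam→water at 100 °C releases m L_v = 15.1·2260 = 34126; condensed water 100 °C→T: 63.12(T − 100); water warms: 1110·4.18·(T − 25.1) = 4639.8(T − 25.1)
4702.9 T = 34126 + 6311.8 + 116459 = 156897
T ≈ 33.36 °C, under the boiling point, so the assumption holds.

T_f ≈ 33.4 °C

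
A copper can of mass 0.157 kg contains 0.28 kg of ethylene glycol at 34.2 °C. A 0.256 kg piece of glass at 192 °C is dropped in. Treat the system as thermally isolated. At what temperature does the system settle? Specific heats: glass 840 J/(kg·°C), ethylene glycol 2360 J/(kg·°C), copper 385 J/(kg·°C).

T_f ≈ 70.4 °C

Energy conservation, ΣQ = 0:
0.256·840·(T − 192) + 0.28·2360·(T − 34.2) + 0.157·385·(T − 34.2) = 0
215.04(T − 192) + 660.8(T − 34.2) + 60.45(T − 34.2) = 0
936.29 T = 65954
T = 65954 / 936.29 = 70.4 °C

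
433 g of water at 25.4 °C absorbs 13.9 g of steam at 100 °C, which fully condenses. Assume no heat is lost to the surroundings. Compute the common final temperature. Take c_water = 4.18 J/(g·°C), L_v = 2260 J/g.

T_f ≈ 44.5 °C

Heat gained plus heat lost sum to zero:
latent heat released on condensation: 13.9·2260 = 31414
  condensed water 100 °C→T: 58.1(T − 100)
  water warms: 433·4.18·(T − 25.4) = 1809.9(T − 25.4)
1868 T = 31414 + 5810.2 + 45972 = 83197
T ≈ 44.54 °C — below 100 °C, confirming all the steam condensed.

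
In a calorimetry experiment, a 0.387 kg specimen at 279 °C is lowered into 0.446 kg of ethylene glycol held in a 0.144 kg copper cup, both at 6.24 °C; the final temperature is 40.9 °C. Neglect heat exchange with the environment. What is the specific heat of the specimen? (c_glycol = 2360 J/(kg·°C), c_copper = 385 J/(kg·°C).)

c ≈ 417 J/(kg·°C)

Energy conservation, ΣQ = 0:
0.387·c·(40.9 − 279) + 0.446·2360·(40.9 − 6.24) + 0.144·385·(40.9 − 6.24) = 0
-92.14 c = -38403
c = -38403/-92.14 ≈ 416.8 J/(kg·°C)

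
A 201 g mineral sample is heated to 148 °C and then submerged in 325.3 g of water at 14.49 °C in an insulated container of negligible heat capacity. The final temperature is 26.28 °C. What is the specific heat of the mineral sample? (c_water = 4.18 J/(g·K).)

c ≈ 0.655 J/(g·K)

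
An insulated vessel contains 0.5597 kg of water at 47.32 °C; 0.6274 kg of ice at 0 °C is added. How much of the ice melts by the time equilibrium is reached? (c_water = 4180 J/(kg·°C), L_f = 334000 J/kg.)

Cooling the water to 0 °C releases 0.5597×4180×47.32 = 110707 J.
To melt every bit of ice: 0.6274×334000 = 209552 J.
Since 110707 < 209552 J, not all the ice melts; equilibrium is at 0 °C.
m_melted×334000 = 110707  ⇒  m_melted ≈ 0.3315 kg.

m_melted ≈ 0.331 kg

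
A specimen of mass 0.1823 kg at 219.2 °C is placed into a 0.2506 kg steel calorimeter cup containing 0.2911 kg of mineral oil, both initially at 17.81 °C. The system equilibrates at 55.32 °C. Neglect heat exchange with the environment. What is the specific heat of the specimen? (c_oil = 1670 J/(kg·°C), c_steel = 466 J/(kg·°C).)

c ≈ 757 J/(kg·°C)

Conservation of energy gives ΣQ = 0:
0.1823×c×(55.32 − 219.2) + 0.2911×1670×(55.32 − 17.81) + 0.2506×466×(55.32 − 17.81) = 0
-29.88 c = -22615
c = -22615/-29.88 ≈ 757 J/(kg·°C)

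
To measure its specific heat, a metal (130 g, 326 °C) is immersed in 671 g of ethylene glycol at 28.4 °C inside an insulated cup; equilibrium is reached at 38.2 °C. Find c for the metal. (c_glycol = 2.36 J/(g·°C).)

Energy conservation, ΣQ = 0:
130×c×(38.2 − 326) + 671×2.36×(38.2 − 28.4) = 0
-37414 c = -15519
c = -15519/-37414 ≈ 0.4148 J/(g·°C)

c ≈ 0.415 J/(g·°C)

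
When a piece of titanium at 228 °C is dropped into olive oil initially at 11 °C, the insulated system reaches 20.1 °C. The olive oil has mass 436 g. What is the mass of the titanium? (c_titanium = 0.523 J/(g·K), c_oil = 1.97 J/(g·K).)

m ≈ 71.9 g

Net heat exchanged in the isolated system is zero:
m·0.523·(20.1 − 228) + 436·1.97·(20.1 − 11) = 0
-108.73 m = -7816.2
m = -7816.2/-108.73 ≈ 71.88 g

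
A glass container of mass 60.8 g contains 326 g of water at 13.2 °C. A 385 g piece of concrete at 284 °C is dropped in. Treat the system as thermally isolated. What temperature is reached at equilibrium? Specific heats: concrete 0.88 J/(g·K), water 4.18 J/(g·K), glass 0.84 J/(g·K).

With ΣQ=0 the equilibrium temperature is the m·c-weighted mean:
T_f = (338.8*284 + 1362.7*13.2 + 51.07*13.2) / (338.8 + 1362.7 + 51.07)
    = 114881 / 1752.6 ≈ 65.55 °C

T_f ≈ 65.6 °C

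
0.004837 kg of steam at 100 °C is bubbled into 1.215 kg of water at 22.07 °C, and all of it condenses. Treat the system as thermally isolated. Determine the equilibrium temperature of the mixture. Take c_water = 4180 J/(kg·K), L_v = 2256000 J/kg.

T_f ≈ 24.5 °C

Setting the total heat transfer to zero:
condense steam: −0.004837×2256000 = −10912
  condensed water 100 °C→T: 20.22(T − 100)
  water warms: 1.215×4180×(T − 22.07) = 5078.7(T − 22.07)
5098.9 T = 10912 + 2021.9 + 112087 = 125021
T ≈ 24.52 °C, under the boiling point, so the assumption holds.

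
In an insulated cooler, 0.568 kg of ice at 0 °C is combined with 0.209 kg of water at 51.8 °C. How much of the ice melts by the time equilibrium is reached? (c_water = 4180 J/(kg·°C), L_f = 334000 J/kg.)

Heat available from the water dropping to 0 °C: 0.209×4180×51.8 = 45254 J.
Melting all 0.568 kg of ice would need 0.568×334000 = 189712 J.
Since 45254 < 189712 J, not all the ice melts; equilibrium is at 0 °C.
m_melted×334000 = 45254  ⇒  m_melted ≈ 0.1355 kg.

m_melted ≈ 0.135 kg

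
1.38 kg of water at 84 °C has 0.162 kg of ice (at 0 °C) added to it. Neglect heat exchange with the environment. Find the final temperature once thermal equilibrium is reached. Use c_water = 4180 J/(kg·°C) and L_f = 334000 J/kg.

T_f ≈ 66.8 °C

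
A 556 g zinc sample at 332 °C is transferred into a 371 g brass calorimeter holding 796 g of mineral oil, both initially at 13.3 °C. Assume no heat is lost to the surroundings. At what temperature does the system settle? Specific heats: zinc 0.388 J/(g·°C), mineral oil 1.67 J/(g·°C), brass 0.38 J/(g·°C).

Net heat exchanged in the isolated system is zero:
556*0.388*(T − 332) + 796*1.67*(T − 13.3) + 371*0.38*(T − 13.3) = 0
215.73(T − 332) + 1329.3(T − 13.3) + 140.98(T − 13.3) = 0
1686 T = 91177
T = 91177 / 1686 = 54.1 °C

T_f ≈ 54.1 °C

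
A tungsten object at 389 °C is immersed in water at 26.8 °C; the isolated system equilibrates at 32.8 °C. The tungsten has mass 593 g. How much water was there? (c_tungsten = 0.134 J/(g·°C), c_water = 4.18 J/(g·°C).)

Net heat exchanged in the isolated system is zero:
593×0.134×(32.8 − 389) + m×4.18×(32.8 − 26.8) = 0
25.08 m = 28304
m = 28304/25.08 ≈ 1129 g

m ≈ 1130 g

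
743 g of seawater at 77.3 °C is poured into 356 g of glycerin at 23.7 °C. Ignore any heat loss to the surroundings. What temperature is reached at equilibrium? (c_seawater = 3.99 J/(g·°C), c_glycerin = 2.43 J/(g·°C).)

T_f ≈ 65.2 °C

Heat gained plus heat lost sum to zero:
743*3.99*(T − 77.3) + 356*2.43*(T − 23.7) = 0
3829.7 T = 249664
T = 249664/3829.7 ≈ 65.19 °C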